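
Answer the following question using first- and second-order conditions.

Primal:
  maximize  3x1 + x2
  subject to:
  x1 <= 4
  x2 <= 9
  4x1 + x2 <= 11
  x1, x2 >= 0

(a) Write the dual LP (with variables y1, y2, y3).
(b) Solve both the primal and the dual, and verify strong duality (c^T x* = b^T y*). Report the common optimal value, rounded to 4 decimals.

The standard primal-dual pair for 'max c^T x s.t. A x <= b, x >= 0' is:
  Dual:  min b^T y  s.t.  A^T y >= c,  y >= 0.

So the dual LP is:
  minimize  4y1 + 9y2 + 11y3
  subject to:
    y1 + 4y3 >= 3
    y2 + y3 >= 1
    y1, y2, y3 >= 0

Solving the primal: x* = (0.5, 9).
  primal value c^T x* = 10.5.
Solving the dual: y* = (0, 0.25, 0.75).
  dual value b^T y* = 10.5.
Strong duality: c^T x* = b^T y*. Confirmed.

10.5


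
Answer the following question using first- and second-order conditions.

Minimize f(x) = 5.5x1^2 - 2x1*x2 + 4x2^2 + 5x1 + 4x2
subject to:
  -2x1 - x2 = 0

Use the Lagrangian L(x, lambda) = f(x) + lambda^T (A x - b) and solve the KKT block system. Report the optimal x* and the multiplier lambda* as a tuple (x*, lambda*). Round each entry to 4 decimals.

Form the Lagrangian:
  L(x, lambda) = (1/2) x^T Q x + c^T x + lambda^T (A x - b)
Stationarity (grad_x L = 0): Q x + c + A^T lambda = 0.
Primal feasibility: A x = b.

This gives the KKT block system:
  [ Q   A^T ] [ x     ]   [-c ]
  [ A    0  ] [ lambda ] = [ b ]

Solving the linear system:
  x*      = (0.0588, -0.1176)
  lambda* = (2.9412)
  f(x*)   = -0.0882

x* = (0.0588, -0.1176), lambda* = (2.9412)


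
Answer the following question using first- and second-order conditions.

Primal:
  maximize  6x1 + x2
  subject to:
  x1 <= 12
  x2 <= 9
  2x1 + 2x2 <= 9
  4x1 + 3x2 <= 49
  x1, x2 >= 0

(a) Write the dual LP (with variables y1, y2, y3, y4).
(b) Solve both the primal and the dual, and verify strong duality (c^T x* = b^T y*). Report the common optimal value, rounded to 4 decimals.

The standard primal-dual pair for 'max c^T x s.t. A x <= b, x >= 0' is:
  Dual:  min b^T y  s.t.  A^T y >= c,  y >= 0.

So the dual LP is:
  minimize  12y1 + 9y2 + 9y3 + 49y4
  subject to:
    y1 + 2y3 + 4y4 >= 6
    y2 + 2y3 + 3y4 >= 1
    y1, y2, y3, y4 >= 0

Solving the primal: x* = (4.5, 0).
  primal value c^T x* = 27.
Solving the dual: y* = (0, 0, 3, 0).
  dual value b^T y* = 27.
Strong duality: c^T x* = b^T y*. Confirmed.

27


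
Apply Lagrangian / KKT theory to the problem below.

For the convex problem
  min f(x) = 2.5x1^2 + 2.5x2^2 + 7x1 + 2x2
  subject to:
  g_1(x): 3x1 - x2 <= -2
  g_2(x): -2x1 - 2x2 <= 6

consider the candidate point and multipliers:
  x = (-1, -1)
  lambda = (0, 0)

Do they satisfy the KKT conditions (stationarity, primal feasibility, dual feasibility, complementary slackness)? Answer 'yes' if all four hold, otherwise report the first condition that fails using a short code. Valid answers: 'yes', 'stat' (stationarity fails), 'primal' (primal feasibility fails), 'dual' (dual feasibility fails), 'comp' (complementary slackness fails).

Gradient of f: grad f(x) = Q x + c = (2, -3)
Constraint values g_i(x) = a_i^T x - b_i:
  g_1((-1, -1)) = 0
  g_2((-1, -1)) = -2
Stationarity residual: grad f(x) + sum_i lambda_i a_i = (2, -3)
  -> stationarity FAILS
Primal feasibility (all g_i <= 0): OK
Dual feasibility (all lambda_i >= 0): OK
Complementary slackness (lambda_i * g_i(x) = 0 for all i): OK

Verdict: the first failing condition is stationarity -> stat.

stat


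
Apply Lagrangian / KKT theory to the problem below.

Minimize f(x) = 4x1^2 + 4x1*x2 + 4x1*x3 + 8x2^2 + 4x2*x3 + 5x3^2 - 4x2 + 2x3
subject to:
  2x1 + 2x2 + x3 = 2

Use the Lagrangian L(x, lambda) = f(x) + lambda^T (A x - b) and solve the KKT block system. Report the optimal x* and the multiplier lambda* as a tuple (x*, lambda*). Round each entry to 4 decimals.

Form the Lagrangian:
  L(x, lambda) = (1/2) x^T Q x + c^T x + lambda^T (A x - b)
Stationarity (grad_x L = 0): Q x + c + A^T lambda = 0.
Primal feasibility: A x = b.

This gives the KKT block system:
  [ Q   A^T ] [ x     ]   [-c ]
  [ A    0  ] [ lambda ] = [ b ]

Solving the linear system:
  x*      = (0.6452, 0.5484, -0.3871)
  lambda* = (-2.9032)
  f(x*)   = 1.4194

x* = (0.6452, 0.5484, -0.3871), lambda* = (-2.9032)


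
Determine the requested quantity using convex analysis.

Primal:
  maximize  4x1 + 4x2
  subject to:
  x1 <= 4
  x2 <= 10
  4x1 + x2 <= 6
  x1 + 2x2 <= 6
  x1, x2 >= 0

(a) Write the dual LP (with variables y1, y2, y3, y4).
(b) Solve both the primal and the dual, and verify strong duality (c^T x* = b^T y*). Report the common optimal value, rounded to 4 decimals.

The standard primal-dual pair for 'max c^T x s.t. A x <= b, x >= 0' is:
  Dual:  min b^T y  s.t.  A^T y >= c,  y >= 0.

So the dual LP is:
  minimize  4y1 + 10y2 + 6y3 + 6y4
  subject to:
    y1 + 4y3 + y4 >= 4
    y2 + y3 + 2y4 >= 4
    y1, y2, y3, y4 >= 0

Solving the primal: x* = (0.8571, 2.5714).
  primal value c^T x* = 13.7143.
Solving the dual: y* = (0, 0, 0.5714, 1.7143).
  dual value b^T y* = 13.7143.
Strong duality: c^T x* = b^T y*. Confirmed.

13.7143


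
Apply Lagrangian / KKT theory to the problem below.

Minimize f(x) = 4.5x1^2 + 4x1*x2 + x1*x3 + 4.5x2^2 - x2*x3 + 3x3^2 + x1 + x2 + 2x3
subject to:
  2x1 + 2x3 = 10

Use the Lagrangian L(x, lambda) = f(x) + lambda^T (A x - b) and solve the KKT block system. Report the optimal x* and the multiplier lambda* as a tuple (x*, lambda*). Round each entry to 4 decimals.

Form the Lagrangian:
  L(x, lambda) = (1/2) x^T Q x + c^T x + lambda^T (A x - b)
Stationarity (grad_x L = 0): Q x + c + A^T lambda = 0.
Primal feasibility: A x = b.

This gives the KKT block system:
  [ Q   A^T ] [ x     ]   [-c ]
  [ A    0  ] [ lambda ] = [ b ]

Solving the linear system:
  x*      = (2.3261, -0.8478, 2.6739)
  lambda* = (-10.6087)
  f(x*)   = 56.4565

x* = (2.3261, -0.8478, 2.6739), lambda* = (-10.6087)


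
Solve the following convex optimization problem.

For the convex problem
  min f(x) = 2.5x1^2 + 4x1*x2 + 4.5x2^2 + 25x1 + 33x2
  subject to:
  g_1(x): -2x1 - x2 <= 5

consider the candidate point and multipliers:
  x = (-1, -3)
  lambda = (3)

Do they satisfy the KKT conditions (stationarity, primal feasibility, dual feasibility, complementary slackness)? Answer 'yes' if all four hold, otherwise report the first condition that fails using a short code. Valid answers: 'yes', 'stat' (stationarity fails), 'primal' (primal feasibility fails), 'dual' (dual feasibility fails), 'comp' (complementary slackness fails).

Gradient of f: grad f(x) = Q x + c = (8, 2)
Constraint values g_i(x) = a_i^T x - b_i:
  g_1((-1, -3)) = 0
Stationarity residual: grad f(x) + sum_i lambda_i a_i = (2, -1)
  -> stationarity FAILS
Primal feasibility (all g_i <= 0): OK
Dual feasibility (all lambda_i >= 0): OK
Complementary slackness (lambda_i * g_i(x) = 0 for all i): OK

Verdict: the first failing condition is stationarity -> stat.

stat


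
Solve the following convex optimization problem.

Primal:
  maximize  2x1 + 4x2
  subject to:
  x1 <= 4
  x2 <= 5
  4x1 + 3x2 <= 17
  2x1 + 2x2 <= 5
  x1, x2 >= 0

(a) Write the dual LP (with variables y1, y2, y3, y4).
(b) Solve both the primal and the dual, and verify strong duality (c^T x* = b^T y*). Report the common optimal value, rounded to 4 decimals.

The standard primal-dual pair for 'max c^T x s.t. A x <= b, x >= 0' is:
  Dual:  min b^T y  s.t.  A^T y >= c,  y >= 0.

So the dual LP is:
  minimize  4y1 + 5y2 + 17y3 + 5y4
  subject to:
    y1 + 4y3 + 2y4 >= 2
    y2 + 3y3 + 2y4 >= 4
    y1, y2, y3, y4 >= 0

Solving the primal: x* = (0, 2.5).
  primal value c^T x* = 10.
Solving the dual: y* = (0, 0, 0, 2).
  dual value b^T y* = 10.
Strong duality: c^T x* = b^T y*. Confirmed.

10


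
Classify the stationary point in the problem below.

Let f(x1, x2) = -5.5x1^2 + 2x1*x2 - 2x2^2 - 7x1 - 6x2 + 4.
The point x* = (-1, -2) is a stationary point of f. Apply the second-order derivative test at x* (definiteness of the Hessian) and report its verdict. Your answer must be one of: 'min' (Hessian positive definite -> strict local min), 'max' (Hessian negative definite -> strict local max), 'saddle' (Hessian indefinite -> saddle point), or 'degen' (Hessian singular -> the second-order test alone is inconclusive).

Compute the Hessian H = grad^2 f:
  H = [[-11, 2], [2, -4]]
Verify stationarity: grad f(x*) = H x* + g = (0, 0).
Eigenvalues of H: -11.5311, -3.4689.
Both eigenvalues < 0, so H is negative definite -> x* is a strict local max.

max


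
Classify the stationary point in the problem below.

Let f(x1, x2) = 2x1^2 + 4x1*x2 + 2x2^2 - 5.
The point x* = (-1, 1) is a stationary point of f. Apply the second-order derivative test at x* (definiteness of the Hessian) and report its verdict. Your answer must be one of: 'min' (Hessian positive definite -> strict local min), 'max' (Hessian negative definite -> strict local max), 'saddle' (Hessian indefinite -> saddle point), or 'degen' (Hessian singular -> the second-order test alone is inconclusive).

Compute the Hessian H = grad^2 f:
  H = [[4, 4], [4, 4]]
Verify stationarity: grad f(x*) = H x* + g = (0, 0).
Eigenvalues of H: 0, 8.
H has a zero eigenvalue (singular; positive semidefinite but not definite), so H is neither positive definite, negative definite, nor indefinite. The second-order test alone is inconclusive -> degen.
(Indeed, f is constant along the null direction of H through x*, so x* is not a strict local extremum.)

degen


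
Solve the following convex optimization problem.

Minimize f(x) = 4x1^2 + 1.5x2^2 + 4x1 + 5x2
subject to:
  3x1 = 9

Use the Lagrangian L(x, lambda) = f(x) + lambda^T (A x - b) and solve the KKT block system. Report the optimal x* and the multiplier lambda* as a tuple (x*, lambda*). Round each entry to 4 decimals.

Form the Lagrangian:
  L(x, lambda) = (1/2) x^T Q x + c^T x + lambda^T (A x - b)
Stationarity (grad_x L = 0): Q x + c + A^T lambda = 0.
Primal feasibility: A x = b.

This gives the KKT block system:
  [ Q   A^T ] [ x     ]   [-c ]
  [ A    0  ] [ lambda ] = [ b ]

Solving the linear system:
  x*      = (3, -1.6667)
  lambda* = (-9.3333)
  f(x*)   = 43.8333

x* = (3, -1.6667), lambda* = (-9.3333)


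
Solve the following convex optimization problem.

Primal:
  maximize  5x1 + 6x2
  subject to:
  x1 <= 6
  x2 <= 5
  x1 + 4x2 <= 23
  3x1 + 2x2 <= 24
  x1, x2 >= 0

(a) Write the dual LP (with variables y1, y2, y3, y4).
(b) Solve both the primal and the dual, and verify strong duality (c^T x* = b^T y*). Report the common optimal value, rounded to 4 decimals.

The standard primal-dual pair for 'max c^T x s.t. A x <= b, x >= 0' is:
  Dual:  min b^T y  s.t.  A^T y >= c,  y >= 0.

So the dual LP is:
  minimize  6y1 + 5y2 + 23y3 + 24y4
  subject to:
    y1 + y3 + 3y4 >= 5
    y2 + 4y3 + 2y4 >= 6
    y1, y2, y3, y4 >= 0

Solving the primal: x* = (5, 4.5).
  primal value c^T x* = 52.
Solving the dual: y* = (0, 0, 0.8, 1.4).
  dual value b^T y* = 52.
Strong duality: c^T x* = b^T y*. Confirmed.

52


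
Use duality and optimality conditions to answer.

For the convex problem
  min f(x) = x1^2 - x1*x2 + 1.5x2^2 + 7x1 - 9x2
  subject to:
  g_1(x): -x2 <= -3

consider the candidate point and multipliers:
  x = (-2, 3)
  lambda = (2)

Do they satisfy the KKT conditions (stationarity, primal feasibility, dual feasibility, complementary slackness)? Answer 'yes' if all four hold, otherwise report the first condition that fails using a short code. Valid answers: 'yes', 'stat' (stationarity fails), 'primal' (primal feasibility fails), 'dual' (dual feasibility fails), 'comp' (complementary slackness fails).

Gradient of f: grad f(x) = Q x + c = (0, 2)
Constraint values g_i(x) = a_i^T x - b_i:
  g_1((-2, 3)) = 0
Stationarity residual: grad f(x) + sum_i lambda_i a_i = (0, 0)
  -> stationarity OK
Primal feasibility (all g_i <= 0): OK
Dual feasibility (all lambda_i >= 0): OK
Complementary slackness (lambda_i * g_i(x) = 0 for all i): OK

Verdict: yes, KKT holds.

yes


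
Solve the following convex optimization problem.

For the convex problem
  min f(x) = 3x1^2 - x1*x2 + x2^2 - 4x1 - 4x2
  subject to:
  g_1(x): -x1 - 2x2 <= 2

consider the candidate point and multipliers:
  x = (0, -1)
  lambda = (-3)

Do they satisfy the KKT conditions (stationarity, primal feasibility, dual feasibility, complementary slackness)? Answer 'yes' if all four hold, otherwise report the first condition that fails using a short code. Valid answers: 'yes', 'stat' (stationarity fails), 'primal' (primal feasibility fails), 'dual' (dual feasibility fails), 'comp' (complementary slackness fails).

Gradient of f: grad f(x) = Q x + c = (-3, -6)
Constraint values g_i(x) = a_i^T x - b_i:
  g_1((0, -1)) = 0
Stationarity residual: grad f(x) + sum_i lambda_i a_i = (0, 0)
  -> stationarity OK
Primal feasibility (all g_i <= 0): OK
Dual feasibility (all lambda_i >= 0): FAILS
Complementary slackness (lambda_i * g_i(x) = 0 for all i): OK

Verdict: the first failing condition is dual_feasibility -> dual.

dual


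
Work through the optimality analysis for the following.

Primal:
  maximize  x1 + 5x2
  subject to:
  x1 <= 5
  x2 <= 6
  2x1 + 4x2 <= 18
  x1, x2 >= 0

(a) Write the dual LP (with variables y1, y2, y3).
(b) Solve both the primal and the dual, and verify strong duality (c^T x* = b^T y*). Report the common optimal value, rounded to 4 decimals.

The standard primal-dual pair for 'max c^T x s.t. A x <= b, x >= 0' is:
  Dual:  min b^T y  s.t.  A^T y >= c,  y >= 0.

So the dual LP is:
  minimize  5y1 + 6y2 + 18y3
  subject to:
    y1 + 2y3 >= 1
    y2 + 4y3 >= 5
    y1, y2, y3 >= 0

Solving the primal: x* = (0, 4.5).
  primal value c^T x* = 22.5.
Solving the dual: y* = (0, 0, 1.25).
  dual value b^T y* = 22.5.
Strong duality: c^T x* = b^T y*. Confirmed.

22.5


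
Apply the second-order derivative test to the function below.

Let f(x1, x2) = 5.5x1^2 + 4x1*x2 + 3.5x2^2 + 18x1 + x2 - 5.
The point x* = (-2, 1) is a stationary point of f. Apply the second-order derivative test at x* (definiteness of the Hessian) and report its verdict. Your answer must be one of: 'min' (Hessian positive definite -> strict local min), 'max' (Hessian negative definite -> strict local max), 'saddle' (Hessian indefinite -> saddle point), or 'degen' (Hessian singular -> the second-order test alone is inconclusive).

Compute the Hessian H = grad^2 f:
  H = [[11, 4], [4, 7]]
Verify stationarity: grad f(x*) = H x* + g = (0, 0).
Eigenvalues of H: 4.5279, 13.4721.
Both eigenvalues > 0, so H is positive definite -> x* is a strict local min.

min


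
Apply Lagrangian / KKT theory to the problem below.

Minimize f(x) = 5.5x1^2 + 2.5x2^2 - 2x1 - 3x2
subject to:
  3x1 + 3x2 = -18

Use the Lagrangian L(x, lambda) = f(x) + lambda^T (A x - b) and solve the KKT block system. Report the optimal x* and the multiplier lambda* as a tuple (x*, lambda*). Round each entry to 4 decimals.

Form the Lagrangian:
  L(x, lambda) = (1/2) x^T Q x + c^T x + lambda^T (A x - b)
Stationarity (grad_x L = 0): Q x + c + A^T lambda = 0.
Primal feasibility: A x = b.

This gives the KKT block system:
  [ Q   A^T ] [ x     ]   [-c ]
  [ A    0  ] [ lambda ] = [ b ]

Solving the linear system:
  x*      = (-1.9375, -4.0625)
  lambda* = (7.7708)
  f(x*)   = 77.9688

x* = (-1.9375, -4.0625), lambda* = (7.7708)


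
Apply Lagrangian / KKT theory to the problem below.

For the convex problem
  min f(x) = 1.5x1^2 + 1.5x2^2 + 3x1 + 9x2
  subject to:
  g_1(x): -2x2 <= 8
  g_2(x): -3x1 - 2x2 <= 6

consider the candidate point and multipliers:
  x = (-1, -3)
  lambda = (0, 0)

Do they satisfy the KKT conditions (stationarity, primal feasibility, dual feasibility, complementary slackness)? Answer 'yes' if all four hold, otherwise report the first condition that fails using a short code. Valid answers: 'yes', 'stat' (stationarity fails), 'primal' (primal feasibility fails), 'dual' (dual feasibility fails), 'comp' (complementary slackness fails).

Gradient of f: grad f(x) = Q x + c = (0, 0)
Constraint values g_i(x) = a_i^T x - b_i:
  g_1((-1, -3)) = -2
  g_2((-1, -3)) = 3
Stationarity residual: grad f(x) + sum_i lambda_i a_i = (0, 0)
  -> stationarity OK
Primal feasibility (all g_i <= 0): FAILS
Dual feasibility (all lambda_i >= 0): OK
Complementary slackness (lambda_i * g_i(x) = 0 for all i): OK

Verdict: the first failing condition is primal_feasibility -> primal.

primal


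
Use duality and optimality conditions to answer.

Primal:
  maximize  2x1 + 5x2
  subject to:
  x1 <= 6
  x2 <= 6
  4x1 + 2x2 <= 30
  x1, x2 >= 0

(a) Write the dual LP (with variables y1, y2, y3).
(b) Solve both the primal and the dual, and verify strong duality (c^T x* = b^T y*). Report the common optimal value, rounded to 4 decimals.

The standard primal-dual pair for 'max c^T x s.t. A x <= b, x >= 0' is:
  Dual:  min b^T y  s.t.  A^T y >= c,  y >= 0.

So the dual LP is:
  minimize  6y1 + 6y2 + 30y3
  subject to:
    y1 + 4y3 >= 2
    y2 + 2y3 >= 5
    y1, y2, y3 >= 0

Solving the primal: x* = (4.5, 6).
  primal value c^T x* = 39.
Solving the dual: y* = (0, 4, 0.5).
  dual value b^T y* = 39.
Strong duality: c^T x* = b^T y*. Confirmed.

39


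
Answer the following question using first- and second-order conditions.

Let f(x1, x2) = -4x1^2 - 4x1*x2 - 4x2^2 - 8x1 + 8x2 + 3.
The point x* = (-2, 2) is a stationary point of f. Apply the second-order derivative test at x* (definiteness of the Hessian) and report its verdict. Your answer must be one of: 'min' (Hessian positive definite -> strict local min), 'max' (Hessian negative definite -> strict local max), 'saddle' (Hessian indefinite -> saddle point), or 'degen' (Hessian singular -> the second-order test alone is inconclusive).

Compute the Hessian H = grad^2 f:
  H = [[-8, -4], [-4, -8]]
Verify stationarity: grad f(x*) = H x* + g = (0, 0).
Eigenvalues of H: -12, -4.
Both eigenvalues < 0, so H is negative definite -> x* is a strict local max.

max


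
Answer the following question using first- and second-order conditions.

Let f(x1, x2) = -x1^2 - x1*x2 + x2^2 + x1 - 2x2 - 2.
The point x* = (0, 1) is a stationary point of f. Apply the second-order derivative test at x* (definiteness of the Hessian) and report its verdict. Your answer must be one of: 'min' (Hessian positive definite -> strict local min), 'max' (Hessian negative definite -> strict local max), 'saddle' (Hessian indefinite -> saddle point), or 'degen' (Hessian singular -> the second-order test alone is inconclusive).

Compute the Hessian H = grad^2 f:
  H = [[-2, -1], [-1, 2]]
Verify stationarity: grad f(x*) = H x* + g = (0, 0).
Eigenvalues of H: -2.2361, 2.2361.
Eigenvalues have mixed signs, so H is indefinite -> x* is a saddle point.

saddle


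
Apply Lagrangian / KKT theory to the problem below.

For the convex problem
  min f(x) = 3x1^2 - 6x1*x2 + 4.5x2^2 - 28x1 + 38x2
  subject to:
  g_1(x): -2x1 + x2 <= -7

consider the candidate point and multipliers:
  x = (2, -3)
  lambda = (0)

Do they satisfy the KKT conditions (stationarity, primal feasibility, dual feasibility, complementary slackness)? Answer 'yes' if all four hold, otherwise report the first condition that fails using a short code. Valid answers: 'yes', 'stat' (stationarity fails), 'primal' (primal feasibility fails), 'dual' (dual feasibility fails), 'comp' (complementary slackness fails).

Gradient of f: grad f(x) = Q x + c = (2, -1)
Constraint values g_i(x) = a_i^T x - b_i:
  g_1((2, -3)) = 0
Stationarity residual: grad f(x) + sum_i lambda_i a_i = (2, -1)
  -> stationarity FAILS
Primal feasibility (all g_i <= 0): OK
Dual feasibility (all lambda_i >= 0): OK
Complementary slackness (lambda_i * g_i(x) = 0 for all i): OK

Verdict: the first failing condition is stationarity -> stat.

stat


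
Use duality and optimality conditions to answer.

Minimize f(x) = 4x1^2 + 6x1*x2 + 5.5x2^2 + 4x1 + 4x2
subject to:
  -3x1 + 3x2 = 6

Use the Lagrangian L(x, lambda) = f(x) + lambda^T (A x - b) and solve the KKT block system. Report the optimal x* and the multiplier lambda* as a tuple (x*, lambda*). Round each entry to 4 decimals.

Form the Lagrangian:
  L(x, lambda) = (1/2) x^T Q x + c^T x + lambda^T (A x - b)
Stationarity (grad_x L = 0): Q x + c + A^T lambda = 0.
Primal feasibility: A x = b.

This gives the KKT block system:
  [ Q   A^T ] [ x     ]   [-c ]
  [ A    0  ] [ lambda ] = [ b ]

Solving the linear system:
  x*      = (-1.3548, 0.6452)
  lambda* = (-0.9892)
  f(x*)   = 1.5484

x* = (-1.3548, 0.6452), lambda* = (-0.9892)


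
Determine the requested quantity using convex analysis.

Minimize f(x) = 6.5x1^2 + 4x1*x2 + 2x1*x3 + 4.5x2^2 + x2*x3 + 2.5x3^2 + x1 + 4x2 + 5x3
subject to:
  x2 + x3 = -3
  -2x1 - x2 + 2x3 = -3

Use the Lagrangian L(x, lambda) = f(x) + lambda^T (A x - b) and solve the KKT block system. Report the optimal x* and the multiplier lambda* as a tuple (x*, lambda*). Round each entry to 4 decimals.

Form the Lagrangian:
  L(x, lambda) = (1/2) x^T Q x + c^T x + lambda^T (A x - b)
Stationarity (grad_x L = 0): Q x + c + A^T lambda = 0.
Primal feasibility: A x = b.

This gives the KKT block system:
  [ Q   A^T ] [ x     ]   [-c ]
  [ A    0  ] [ lambda ] = [ b ]

Solving the linear system:
  x*      = (0.4043, -1.2695, -1.7305)
  lambda* = (6.3972, -1.1418)
  f(x*)   = 1.2199

x* = (0.4043, -1.2695, -1.7305), lambda* = (6.3972, -1.1418)


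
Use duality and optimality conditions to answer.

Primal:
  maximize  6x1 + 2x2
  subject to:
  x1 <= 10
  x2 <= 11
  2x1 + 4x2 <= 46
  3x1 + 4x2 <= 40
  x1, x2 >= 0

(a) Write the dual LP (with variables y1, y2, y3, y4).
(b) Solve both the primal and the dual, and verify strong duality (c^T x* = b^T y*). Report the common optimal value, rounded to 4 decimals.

The standard primal-dual pair for 'max c^T x s.t. A x <= b, x >= 0' is:
  Dual:  min b^T y  s.t.  A^T y >= c,  y >= 0.

So the dual LP is:
  minimize  10y1 + 11y2 + 46y3 + 40y4
  subject to:
    y1 + 2y3 + 3y4 >= 6
    y2 + 4y3 + 4y4 >= 2
    y1, y2, y3, y4 >= 0

Solving the primal: x* = (10, 2.5).
  primal value c^T x* = 65.
Solving the dual: y* = (4.5, 0, 0, 0.5).
  dual value b^T y* = 65.
Strong duality: c^T x* = b^T y*. Confirmed.

65


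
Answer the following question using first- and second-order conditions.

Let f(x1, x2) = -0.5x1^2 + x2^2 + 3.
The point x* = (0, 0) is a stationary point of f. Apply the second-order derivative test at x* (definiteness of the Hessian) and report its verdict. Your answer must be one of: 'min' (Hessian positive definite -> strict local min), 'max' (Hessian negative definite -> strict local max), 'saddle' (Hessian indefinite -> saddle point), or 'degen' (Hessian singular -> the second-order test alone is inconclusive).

Compute the Hessian H = grad^2 f:
  H = [[-1, 0], [0, 2]]
Verify stationarity: grad f(x*) = H x* + g = (0, 0).
Eigenvalues of H: -1, 2.
Eigenvalues have mixed signs, so H is indefinite -> x* is a saddle point.

saddle


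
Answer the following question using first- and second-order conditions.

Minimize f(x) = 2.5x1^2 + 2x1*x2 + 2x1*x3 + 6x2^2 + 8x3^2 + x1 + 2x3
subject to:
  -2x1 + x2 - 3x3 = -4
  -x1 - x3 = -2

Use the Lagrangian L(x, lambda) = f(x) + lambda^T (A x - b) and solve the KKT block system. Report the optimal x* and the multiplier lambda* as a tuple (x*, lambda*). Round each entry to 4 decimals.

Form the Lagrangian:
  L(x, lambda) = (1/2) x^T Q x + c^T x + lambda^T (A x - b)
Stationarity (grad_x L = 0): Q x + c + A^T lambda = 0.
Primal feasibility: A x = b.

This gives the KKT block system:
  [ Q   A^T ] [ x     ]   [-c ]
  [ A    0  ] [ lambda ] = [ b ]

Solving the linear system:
  x*      = (1.96, 0.04, 0.04)
  lambda* = (-4.4, 19.76)
  f(x*)   = 11.98

x* = (1.96, 0.04, 0.04), lambda* = (-4.4, 19.76)


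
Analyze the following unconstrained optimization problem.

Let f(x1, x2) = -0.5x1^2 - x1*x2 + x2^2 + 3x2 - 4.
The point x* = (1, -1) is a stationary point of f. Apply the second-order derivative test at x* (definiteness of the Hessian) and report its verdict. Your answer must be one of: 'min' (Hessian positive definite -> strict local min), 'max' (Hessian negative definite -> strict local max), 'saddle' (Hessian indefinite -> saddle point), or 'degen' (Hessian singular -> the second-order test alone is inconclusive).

Compute the Hessian H = grad^2 f:
  H = [[-1, -1], [-1, 2]]
Verify stationarity: grad f(x*) = H x* + g = (0, 0).
Eigenvalues of H: -1.3028, 2.3028.
Eigenvalues have mixed signs, so H is indefinite -> x* is a saddle point.

saddle


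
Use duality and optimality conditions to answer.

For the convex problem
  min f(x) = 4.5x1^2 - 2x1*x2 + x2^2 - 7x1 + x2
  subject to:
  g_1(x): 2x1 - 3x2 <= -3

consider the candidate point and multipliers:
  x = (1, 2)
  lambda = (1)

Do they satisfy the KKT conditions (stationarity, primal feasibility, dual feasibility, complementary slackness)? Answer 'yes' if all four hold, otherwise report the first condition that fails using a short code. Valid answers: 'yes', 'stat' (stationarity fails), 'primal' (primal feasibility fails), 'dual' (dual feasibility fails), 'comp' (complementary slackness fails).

Gradient of f: grad f(x) = Q x + c = (-2, 3)
Constraint values g_i(x) = a_i^T x - b_i:
  g_1((1, 2)) = -1
Stationarity residual: grad f(x) + sum_i lambda_i a_i = (0, 0)
  -> stationarity OK
Primal feasibility (all g_i <= 0): OK
Dual feasibility (all lambda_i >= 0): OK
Complementary slackness (lambda_i * g_i(x) = 0 for all i): FAILS

Verdict: the first failing condition is complementary_slackness -> comp.

comp


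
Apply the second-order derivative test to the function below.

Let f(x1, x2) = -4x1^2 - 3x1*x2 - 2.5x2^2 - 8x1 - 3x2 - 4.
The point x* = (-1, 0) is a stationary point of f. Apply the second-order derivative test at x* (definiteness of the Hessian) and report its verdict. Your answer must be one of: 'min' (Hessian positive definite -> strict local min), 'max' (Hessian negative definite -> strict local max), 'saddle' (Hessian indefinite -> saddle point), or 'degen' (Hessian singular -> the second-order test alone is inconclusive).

Compute the Hessian H = grad^2 f:
  H = [[-8, -3], [-3, -5]]
Verify stationarity: grad f(x*) = H x* + g = (0, 0).
Eigenvalues of H: -9.8541, -3.1459.
Both eigenvalues < 0, so H is negative definite -> x* is a strict local max.

max


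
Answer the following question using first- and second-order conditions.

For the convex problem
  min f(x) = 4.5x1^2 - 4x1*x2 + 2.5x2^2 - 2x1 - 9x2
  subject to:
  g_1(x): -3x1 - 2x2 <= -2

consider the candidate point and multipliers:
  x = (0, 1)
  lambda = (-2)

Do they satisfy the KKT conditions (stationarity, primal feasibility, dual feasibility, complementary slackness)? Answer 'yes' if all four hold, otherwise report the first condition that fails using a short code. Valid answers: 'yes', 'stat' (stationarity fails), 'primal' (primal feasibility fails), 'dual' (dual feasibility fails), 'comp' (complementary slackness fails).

Gradient of f: grad f(x) = Q x + c = (-6, -4)
Constraint values g_i(x) = a_i^T x - b_i:
  g_1((0, 1)) = 0
Stationarity residual: grad f(x) + sum_i lambda_i a_i = (0, 0)
  -> stationarity OK
Primal feasibility (all g_i <= 0): OK
Dual feasibility (all lambda_i >= 0): FAILS
Complementary slackness (lambda_i * g_i(x) = 0 for all i): OK

Verdict: the first failing condition is dual_feasibility -> dual.

dual


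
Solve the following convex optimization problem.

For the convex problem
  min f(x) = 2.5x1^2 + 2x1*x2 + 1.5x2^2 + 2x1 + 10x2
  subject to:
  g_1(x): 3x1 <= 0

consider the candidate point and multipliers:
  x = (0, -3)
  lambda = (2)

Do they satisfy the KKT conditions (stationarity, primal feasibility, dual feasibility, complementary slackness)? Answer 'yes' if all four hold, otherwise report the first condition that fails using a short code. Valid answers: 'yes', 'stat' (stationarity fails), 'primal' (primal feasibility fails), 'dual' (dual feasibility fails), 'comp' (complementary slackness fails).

Gradient of f: grad f(x) = Q x + c = (-4, 1)
Constraint values g_i(x) = a_i^T x - b_i:
  g_1((0, -3)) = 0
Stationarity residual: grad f(x) + sum_i lambda_i a_i = (2, 1)
  -> stationarity FAILS
Primal feasibility (all g_i <= 0): OK
Dual feasibility (all lambda_i >= 0): OK
Complementary slackness (lambda_i * g_i(x) = 0 for all i): OK

Verdict: the first failing condition is stationarity -> stat.

stat


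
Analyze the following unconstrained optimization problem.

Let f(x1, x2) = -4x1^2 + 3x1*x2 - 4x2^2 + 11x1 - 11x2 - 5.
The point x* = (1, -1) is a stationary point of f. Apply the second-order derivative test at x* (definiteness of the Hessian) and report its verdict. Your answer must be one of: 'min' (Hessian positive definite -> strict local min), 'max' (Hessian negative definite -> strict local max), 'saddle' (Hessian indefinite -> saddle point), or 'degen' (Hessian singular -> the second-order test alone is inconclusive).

Compute the Hessian H = grad^2 f:
  H = [[-8, 3], [3, -8]]
Verify stationarity: grad f(x*) = H x* + g = (0, 0).
Eigenvalues of H: -11, -5.
Both eigenvalues < 0, so H is negative definite -> x* is a strict local max.

max


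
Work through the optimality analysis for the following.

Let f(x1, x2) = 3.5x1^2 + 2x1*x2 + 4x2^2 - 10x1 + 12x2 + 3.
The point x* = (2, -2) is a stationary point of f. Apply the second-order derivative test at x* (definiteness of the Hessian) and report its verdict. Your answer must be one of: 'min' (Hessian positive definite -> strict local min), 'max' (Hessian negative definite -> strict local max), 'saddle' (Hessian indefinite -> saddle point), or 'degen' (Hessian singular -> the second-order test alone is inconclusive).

Compute the Hessian H = grad^2 f:
  H = [[7, 2], [2, 8]]
Verify stationarity: grad f(x*) = H x* + g = (0, 0).
Eigenvalues of H: 5.4384, 9.5616.
Both eigenvalues > 0, so H is positive definite -> x* is a strict local min.

min


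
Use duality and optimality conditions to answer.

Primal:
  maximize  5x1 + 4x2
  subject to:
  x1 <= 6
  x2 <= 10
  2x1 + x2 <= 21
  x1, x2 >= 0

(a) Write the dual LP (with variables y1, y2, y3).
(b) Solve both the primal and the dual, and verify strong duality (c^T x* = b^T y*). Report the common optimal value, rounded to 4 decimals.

The standard primal-dual pair for 'max c^T x s.t. A x <= b, x >= 0' is:
  Dual:  min b^T y  s.t.  A^T y >= c,  y >= 0.

So the dual LP is:
  minimize  6y1 + 10y2 + 21y3
  subject to:
    y1 + 2y3 >= 5
    y2 + y3 >= 4
    y1, y2, y3 >= 0

Solving the primal: x* = (5.5, 10).
  primal value c^T x* = 67.5.
Solving the dual: y* = (0, 1.5, 2.5).
  dual value b^T y* = 67.5.
Strong duality: c^T x* = b^T y*. Confirmed.

67.5


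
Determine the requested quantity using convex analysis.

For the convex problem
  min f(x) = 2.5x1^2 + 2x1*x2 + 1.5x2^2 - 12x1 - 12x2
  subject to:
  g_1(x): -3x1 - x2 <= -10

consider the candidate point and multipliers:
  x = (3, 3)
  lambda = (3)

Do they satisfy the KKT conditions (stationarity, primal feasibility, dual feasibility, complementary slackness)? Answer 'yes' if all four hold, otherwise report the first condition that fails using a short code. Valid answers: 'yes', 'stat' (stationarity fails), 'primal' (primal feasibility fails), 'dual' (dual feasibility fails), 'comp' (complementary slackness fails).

Gradient of f: grad f(x) = Q x + c = (9, 3)
Constraint values g_i(x) = a_i^T x - b_i:
  g_1((3, 3)) = -2
Stationarity residual: grad f(x) + sum_i lambda_i a_i = (0, 0)
  -> stationarity OK
Primal feasibility (all g_i <= 0): OK
Dual feasibility (all lambda_i >= 0): OK
Complementary slackness (lambda_i * g_i(x) = 0 for all i): FAILS

Verdict: the first failing condition is complementary_slackness -> comp.

comp


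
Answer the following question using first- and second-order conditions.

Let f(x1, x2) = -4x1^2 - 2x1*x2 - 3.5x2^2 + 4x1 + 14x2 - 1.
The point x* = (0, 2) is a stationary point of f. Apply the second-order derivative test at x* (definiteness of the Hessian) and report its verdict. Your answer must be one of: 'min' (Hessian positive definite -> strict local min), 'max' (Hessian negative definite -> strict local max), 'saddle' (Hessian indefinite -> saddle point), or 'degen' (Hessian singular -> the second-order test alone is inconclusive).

Compute the Hessian H = grad^2 f:
  H = [[-8, -2], [-2, -7]]
Verify stationarity: grad f(x*) = H x* + g = (0, 0).
Eigenvalues of H: -9.5616, -5.4384.
Both eigenvalues < 0, so H is negative definite -> x* is a strict local max.

max


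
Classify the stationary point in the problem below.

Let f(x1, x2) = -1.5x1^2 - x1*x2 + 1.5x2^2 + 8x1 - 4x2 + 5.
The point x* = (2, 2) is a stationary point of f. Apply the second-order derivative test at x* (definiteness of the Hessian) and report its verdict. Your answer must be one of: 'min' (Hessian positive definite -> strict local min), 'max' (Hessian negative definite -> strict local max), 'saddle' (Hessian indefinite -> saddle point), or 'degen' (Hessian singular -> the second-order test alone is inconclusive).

Compute the Hessian H = grad^2 f:
  H = [[-3, -1], [-1, 3]]
Verify stationarity: grad f(x*) = H x* + g = (0, 0).
Eigenvalues of H: -3.1623, 3.1623.
Eigenvalues have mixed signs, so H is indefinite -> x* is a saddle point.

saddle


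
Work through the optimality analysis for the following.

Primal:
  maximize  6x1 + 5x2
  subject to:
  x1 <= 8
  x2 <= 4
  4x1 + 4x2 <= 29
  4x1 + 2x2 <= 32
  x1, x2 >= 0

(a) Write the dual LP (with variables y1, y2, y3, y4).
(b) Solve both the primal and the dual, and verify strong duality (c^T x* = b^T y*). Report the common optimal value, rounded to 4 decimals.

The standard primal-dual pair for 'max c^T x s.t. A x <= b, x >= 0' is:
  Dual:  min b^T y  s.t.  A^T y >= c,  y >= 0.

So the dual LP is:
  minimize  8y1 + 4y2 + 29y3 + 32y4
  subject to:
    y1 + 4y3 + 4y4 >= 6
    y2 + 4y3 + 2y4 >= 5
    y1, y2, y3, y4 >= 0

Solving the primal: x* = (7.25, 0).
  primal value c^T x* = 43.5.
Solving the dual: y* = (0, 0, 1.5, 0).
  dual value b^T y* = 43.5.
Strong duality: c^T x* = b^T y*. Confirmed.

43.5


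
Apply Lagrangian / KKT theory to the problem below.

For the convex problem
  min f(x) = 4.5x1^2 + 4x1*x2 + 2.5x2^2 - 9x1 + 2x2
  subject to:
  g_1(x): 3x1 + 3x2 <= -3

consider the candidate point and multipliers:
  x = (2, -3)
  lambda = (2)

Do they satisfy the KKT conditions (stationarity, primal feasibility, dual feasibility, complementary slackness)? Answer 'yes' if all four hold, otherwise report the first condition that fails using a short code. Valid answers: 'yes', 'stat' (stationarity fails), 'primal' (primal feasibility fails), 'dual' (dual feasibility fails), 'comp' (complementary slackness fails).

Gradient of f: grad f(x) = Q x + c = (-3, -5)
Constraint values g_i(x) = a_i^T x - b_i:
  g_1((2, -3)) = 0
Stationarity residual: grad f(x) + sum_i lambda_i a_i = (3, 1)
  -> stationarity FAILS
Primal feasibility (all g_i <= 0): OK
Dual feasibility (all lambda_i >= 0): OK
Complementary slackness (lambda_i * g_i(x) = 0 for all i): OK

Verdict: the first failing condition is stationarity -> stat.

stat


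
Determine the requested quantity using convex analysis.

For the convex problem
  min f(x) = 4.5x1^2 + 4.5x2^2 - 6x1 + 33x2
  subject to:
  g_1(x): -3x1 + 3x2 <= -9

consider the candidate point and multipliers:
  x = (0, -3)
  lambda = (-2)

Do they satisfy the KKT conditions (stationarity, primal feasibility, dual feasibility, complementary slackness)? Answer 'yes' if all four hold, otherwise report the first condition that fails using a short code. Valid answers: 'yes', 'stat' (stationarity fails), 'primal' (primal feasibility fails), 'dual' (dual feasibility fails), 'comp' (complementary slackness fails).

Gradient of f: grad f(x) = Q x + c = (-6, 6)
Constraint values g_i(x) = a_i^T x - b_i:
  g_1((0, -3)) = 0
Stationarity residual: grad f(x) + sum_i lambda_i a_i = (0, 0)
  -> stationarity OK
Primal feasibility (all g_i <= 0): OK
Dual feasibility (all lambda_i >= 0): FAILS
Complementary slackness (lambda_i * g_i(x) = 0 for all i): OK

Verdict: the first failing condition is dual_feasibility -> dual.

dual


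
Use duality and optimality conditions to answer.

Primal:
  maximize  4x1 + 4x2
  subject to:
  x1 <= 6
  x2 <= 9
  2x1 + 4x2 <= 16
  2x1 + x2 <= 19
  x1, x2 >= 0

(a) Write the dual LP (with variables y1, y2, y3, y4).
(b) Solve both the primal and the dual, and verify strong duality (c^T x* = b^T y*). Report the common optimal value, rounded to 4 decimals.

The standard primal-dual pair for 'max c^T x s.t. A x <= b, x >= 0' is:
  Dual:  min b^T y  s.t.  A^T y >= c,  y >= 0.

So the dual LP is:
  minimize  6y1 + 9y2 + 16y3 + 19y4
  subject to:
    y1 + 2y3 + 2y4 >= 4
    y2 + 4y3 + y4 >= 4
    y1, y2, y3, y4 >= 0

Solving the primal: x* = (6, 1).
  primal value c^T x* = 28.
Solving the dual: y* = (2, 0, 1, 0).
  dual value b^T y* = 28.
Strong duality: c^T x* = b^T y*. Confirmed.

28


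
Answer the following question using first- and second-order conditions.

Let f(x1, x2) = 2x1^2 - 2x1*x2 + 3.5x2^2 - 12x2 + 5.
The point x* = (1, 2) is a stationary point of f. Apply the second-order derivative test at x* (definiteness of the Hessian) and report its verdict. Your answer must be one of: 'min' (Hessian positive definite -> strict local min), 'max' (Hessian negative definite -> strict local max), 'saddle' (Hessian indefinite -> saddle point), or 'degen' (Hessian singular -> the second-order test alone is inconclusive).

Compute the Hessian H = grad^2 f:
  H = [[4, -2], [-2, 7]]
Verify stationarity: grad f(x*) = H x* + g = (0, 0).
Eigenvalues of H: 3, 8.
Both eigenvalues > 0, so H is positive definite -> x* is a strict local min.

min


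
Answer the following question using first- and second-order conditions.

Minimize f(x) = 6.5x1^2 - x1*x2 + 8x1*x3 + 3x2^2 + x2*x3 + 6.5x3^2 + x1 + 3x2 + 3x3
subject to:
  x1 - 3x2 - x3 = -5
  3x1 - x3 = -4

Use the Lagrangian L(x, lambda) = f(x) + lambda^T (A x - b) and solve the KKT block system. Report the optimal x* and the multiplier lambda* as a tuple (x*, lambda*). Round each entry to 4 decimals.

Form the Lagrangian:
  L(x, lambda) = (1/2) x^T Q x + c^T x + lambda^T (A x - b)
Stationarity (grad_x L = 0): Q x + c + A^T lambda = 0.
Primal feasibility: A x = b.

This gives the KKT block system:
  [ Q   A^T ] [ x     ]   [-c ]
  [ A    0  ] [ lambda ] = [ b ]

Solving the linear system:
  x*      = (-1.0824, 1.0549, 0.7528)
  lambda* = (3.7216, 1.4607)
  f(x*)   = 14.3958

x* = (-1.0824, 1.0549, 0.7528), lambda* = (3.7216, 1.4607)


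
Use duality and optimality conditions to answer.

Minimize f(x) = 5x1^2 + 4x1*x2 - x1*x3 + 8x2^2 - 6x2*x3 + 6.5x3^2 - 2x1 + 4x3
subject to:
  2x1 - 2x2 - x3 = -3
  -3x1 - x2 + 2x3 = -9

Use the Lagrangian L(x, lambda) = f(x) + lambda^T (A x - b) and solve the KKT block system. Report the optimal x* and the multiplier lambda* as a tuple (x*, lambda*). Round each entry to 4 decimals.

Form the Lagrangian:
  L(x, lambda) = (1/2) x^T Q x + c^T x + lambda^T (A x - b)
Stationarity (grad_x L = 0): Q x + c + A^T lambda = 0.
Primal feasibility: A x = b.

This gives the KKT block system:
  [ Q   A^T ] [ x     ]   [-c ]
  [ A    0  ] [ lambda ] = [ b ]

Solving the linear system:
  x*      = (1.5229, 3.3046, -0.5634)
  lambda* = (20.0031, 22.3389)
  f(x*)   = 127.8799

x* = (1.5229, 3.3046, -0.5634), lambda* = (20.0031, 22.3389)


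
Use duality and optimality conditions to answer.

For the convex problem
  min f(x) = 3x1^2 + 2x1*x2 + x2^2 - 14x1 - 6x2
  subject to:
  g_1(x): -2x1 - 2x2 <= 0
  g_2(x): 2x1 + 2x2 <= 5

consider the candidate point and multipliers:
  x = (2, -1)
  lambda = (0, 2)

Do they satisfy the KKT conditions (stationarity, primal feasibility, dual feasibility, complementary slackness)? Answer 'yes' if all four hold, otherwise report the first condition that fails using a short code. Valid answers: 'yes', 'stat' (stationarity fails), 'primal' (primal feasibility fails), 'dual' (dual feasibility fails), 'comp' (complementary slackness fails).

Gradient of f: grad f(x) = Q x + c = (-4, -4)
Constraint values g_i(x) = a_i^T x - b_i:
  g_1((2, -1)) = -2
  g_2((2, -1)) = -3
Stationarity residual: grad f(x) + sum_i lambda_i a_i = (0, 0)
  -> stationarity OK
Primal feasibility (all g_i <= 0): OK
Dual feasibility (all lambda_i >= 0): OK
Complementary slackness (lambda_i * g_i(x) = 0 for all i): FAILS

Verdict: the first failing condition is complementary_slackness -> comp.

comp


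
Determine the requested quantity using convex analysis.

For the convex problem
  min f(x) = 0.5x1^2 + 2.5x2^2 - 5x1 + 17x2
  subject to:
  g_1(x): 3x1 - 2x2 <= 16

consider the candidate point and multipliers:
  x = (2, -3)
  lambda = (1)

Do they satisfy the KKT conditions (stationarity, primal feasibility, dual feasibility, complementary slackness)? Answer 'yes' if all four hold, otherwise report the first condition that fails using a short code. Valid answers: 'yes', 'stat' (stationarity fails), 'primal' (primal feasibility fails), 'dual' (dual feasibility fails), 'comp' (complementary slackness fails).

Gradient of f: grad f(x) = Q x + c = (-3, 2)
Constraint values g_i(x) = a_i^T x - b_i:
  g_1((2, -3)) = -4
Stationarity residual: grad f(x) + sum_i lambda_i a_i = (0, 0)
  -> stationarity OK
Primal feasibility (all g_i <= 0): OK
Dual feasibility (all lambda_i >= 0): OK
Complementary slackness (lambda_i * g_i(x) = 0 for all i): FAILS

Verdict: the first failing condition is complementary_slackness -> comp.

comp
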